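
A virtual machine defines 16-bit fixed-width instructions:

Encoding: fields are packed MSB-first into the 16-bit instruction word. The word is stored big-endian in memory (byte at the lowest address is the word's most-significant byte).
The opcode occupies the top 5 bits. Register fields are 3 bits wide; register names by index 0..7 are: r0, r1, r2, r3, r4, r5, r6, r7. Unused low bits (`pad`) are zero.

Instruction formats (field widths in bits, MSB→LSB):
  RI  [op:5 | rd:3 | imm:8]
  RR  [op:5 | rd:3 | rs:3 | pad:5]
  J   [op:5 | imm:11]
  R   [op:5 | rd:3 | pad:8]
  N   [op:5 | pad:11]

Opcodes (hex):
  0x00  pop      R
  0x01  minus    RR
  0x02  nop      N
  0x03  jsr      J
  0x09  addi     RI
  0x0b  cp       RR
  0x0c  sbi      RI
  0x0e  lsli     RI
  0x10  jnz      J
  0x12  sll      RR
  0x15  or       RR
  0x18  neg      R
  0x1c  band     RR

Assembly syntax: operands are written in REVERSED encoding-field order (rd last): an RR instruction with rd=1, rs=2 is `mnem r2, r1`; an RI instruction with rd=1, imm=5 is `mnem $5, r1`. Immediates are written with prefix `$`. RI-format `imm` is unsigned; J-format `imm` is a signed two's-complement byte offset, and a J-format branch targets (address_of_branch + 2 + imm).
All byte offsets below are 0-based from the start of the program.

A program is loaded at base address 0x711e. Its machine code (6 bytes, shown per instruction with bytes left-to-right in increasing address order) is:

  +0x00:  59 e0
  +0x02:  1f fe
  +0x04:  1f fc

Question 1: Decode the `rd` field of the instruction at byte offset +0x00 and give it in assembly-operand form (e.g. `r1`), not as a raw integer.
r1

@+00  big-endian(59 e0) = 0x59e0
  top 5b → 0xb → cp [RR]
  [10:8] rd=1 = r1
  [7:5] rs=7 = r7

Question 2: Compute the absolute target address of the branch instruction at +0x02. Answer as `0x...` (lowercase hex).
0x7120

@+02  big-endian(1f fe) = 0x1ffe
  opcode bits[15:11]=0x3: jsr/J
  imm: (w>>0)&0x7ff=0x7fe (s11→-2) → $-2
  target = base 0x711e + off 0x02 + 2 + imm -2 = 0x7120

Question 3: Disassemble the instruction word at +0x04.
+0x04: 1f fc ⇒ word 0x1ffc (big)
  opcode bits[15:11]=0x3: jsr/J
  imm@[10:0]=0x7fc (s11→-4) ⇒ $-4

jsr $-4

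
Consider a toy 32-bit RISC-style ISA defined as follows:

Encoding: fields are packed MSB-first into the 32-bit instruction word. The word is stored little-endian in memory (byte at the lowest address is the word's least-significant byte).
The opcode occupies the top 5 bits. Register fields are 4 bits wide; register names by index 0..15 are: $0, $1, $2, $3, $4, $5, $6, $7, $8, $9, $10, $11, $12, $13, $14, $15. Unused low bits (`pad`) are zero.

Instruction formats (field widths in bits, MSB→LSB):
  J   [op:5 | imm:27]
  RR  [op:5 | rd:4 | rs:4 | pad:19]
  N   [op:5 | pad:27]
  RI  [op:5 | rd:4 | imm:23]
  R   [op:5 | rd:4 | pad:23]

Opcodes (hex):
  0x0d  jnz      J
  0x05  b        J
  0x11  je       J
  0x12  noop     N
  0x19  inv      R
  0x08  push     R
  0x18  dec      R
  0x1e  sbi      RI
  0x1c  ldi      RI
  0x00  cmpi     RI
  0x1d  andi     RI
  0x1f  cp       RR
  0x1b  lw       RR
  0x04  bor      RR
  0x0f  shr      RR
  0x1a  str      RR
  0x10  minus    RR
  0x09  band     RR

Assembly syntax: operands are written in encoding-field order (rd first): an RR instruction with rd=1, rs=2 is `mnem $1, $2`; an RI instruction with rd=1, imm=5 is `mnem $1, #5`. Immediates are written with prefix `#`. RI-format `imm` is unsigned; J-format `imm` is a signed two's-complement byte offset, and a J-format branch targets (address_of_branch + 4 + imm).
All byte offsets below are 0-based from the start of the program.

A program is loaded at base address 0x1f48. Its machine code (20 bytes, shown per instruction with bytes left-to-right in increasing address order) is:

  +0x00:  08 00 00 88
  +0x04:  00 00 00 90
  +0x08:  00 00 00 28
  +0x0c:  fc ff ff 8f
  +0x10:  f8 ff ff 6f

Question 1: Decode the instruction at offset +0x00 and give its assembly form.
je #8

off 0x00: read 08 00 00 88 as little → 0x88000008
  top 5b → 0x11 → je [J]
  imm: (w>>0)&0x7ffffff=0x8 → #8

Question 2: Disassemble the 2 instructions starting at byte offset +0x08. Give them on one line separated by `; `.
b #0; je #-4

+0x08: 00 00 00 28 ⇒ word 0x28000000 (little)
  op=0x28000000>>27=0x5 ⇒ b (J)
  [26:0] imm=0 = #0
+0x0c: fc ff ff 8f ⇒ word 0x8ffffffc (little)
  op=0x8ffffffc>>27=0x11 ⇒ je (J)
  [26:0] imm=134217724 (s27→-4) = #-4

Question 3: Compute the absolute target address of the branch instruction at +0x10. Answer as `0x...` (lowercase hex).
+0x10: f8 ff ff 6f ⇒ word 0x6ffffff8 (little)
  top 5b → 0xd → jnz [J]
  [26:0] imm=134217720 (s27→-8) = #-8
  target = base 0x1f48 + off 0x10 + 4 + imm -8 = 0x1f54

0x1f54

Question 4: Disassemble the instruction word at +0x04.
off 0x04: read 00 00 00 90 as little → 0x90000000
  opcode bits[31:27]=0x12: noop/N

noop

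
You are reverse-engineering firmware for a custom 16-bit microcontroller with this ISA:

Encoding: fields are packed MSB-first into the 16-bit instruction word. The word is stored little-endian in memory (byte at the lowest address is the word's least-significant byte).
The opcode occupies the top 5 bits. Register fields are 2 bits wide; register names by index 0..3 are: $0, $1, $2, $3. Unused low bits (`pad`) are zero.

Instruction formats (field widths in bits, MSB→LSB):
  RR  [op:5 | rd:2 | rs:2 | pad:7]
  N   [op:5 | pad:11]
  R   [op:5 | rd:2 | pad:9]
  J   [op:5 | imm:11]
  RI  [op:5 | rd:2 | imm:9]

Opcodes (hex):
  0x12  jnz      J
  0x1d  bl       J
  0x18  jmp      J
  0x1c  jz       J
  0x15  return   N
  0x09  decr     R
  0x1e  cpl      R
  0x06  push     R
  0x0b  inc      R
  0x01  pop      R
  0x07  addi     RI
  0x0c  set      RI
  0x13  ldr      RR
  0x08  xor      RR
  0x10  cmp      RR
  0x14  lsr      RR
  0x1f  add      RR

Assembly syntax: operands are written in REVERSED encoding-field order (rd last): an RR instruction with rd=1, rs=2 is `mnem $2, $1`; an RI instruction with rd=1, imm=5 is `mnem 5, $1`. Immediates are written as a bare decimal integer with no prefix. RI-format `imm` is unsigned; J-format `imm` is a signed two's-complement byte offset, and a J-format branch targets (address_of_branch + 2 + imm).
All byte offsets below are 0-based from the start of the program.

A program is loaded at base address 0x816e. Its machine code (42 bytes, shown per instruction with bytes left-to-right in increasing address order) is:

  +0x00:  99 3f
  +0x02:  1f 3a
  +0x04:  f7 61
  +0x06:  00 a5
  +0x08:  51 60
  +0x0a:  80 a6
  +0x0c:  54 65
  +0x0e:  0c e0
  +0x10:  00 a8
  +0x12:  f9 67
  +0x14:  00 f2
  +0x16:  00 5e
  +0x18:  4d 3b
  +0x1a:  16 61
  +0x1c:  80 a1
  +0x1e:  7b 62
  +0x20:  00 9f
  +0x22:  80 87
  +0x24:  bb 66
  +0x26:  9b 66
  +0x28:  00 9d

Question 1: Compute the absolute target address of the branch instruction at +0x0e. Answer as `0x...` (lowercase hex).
0x818a

off 0x0e: read 0c e0 as little → 0xe00c
  top 5b → 0x1c → jz [J]
  imm@[10:0]=0xc ⇒ 12
  target = base 0x816e + off 0x0e + 2 + imm 12 = 0x818a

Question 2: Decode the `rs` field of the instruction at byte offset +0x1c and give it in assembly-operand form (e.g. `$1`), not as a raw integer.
+0x1c: 80 a1 ⇒ word 0xa180 (little)
  top 5b → 0x14 → lsr [RR]
  [10:9] rd=0 = $0
  [8:7] rs=3 = $3

$3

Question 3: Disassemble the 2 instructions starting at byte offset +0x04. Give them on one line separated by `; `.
[04] f7 61 → 0x61f7
  op=0x61f7>>11=0xc ⇒ set (RI)
  rd: (w>>9)&0x3=0x0 → $0
  imm: (w>>0)&0x1ff=0x1f7 → 503
[06] 00 a5 → 0xa500
  op=0xa500>>11=0x14 ⇒ lsr (RR)
  rd: (w>>9)&0x3=0x2 → $2
  rs: (w>>7)&0x3=0x2 → $2

set 503, $0; lsr $2, $2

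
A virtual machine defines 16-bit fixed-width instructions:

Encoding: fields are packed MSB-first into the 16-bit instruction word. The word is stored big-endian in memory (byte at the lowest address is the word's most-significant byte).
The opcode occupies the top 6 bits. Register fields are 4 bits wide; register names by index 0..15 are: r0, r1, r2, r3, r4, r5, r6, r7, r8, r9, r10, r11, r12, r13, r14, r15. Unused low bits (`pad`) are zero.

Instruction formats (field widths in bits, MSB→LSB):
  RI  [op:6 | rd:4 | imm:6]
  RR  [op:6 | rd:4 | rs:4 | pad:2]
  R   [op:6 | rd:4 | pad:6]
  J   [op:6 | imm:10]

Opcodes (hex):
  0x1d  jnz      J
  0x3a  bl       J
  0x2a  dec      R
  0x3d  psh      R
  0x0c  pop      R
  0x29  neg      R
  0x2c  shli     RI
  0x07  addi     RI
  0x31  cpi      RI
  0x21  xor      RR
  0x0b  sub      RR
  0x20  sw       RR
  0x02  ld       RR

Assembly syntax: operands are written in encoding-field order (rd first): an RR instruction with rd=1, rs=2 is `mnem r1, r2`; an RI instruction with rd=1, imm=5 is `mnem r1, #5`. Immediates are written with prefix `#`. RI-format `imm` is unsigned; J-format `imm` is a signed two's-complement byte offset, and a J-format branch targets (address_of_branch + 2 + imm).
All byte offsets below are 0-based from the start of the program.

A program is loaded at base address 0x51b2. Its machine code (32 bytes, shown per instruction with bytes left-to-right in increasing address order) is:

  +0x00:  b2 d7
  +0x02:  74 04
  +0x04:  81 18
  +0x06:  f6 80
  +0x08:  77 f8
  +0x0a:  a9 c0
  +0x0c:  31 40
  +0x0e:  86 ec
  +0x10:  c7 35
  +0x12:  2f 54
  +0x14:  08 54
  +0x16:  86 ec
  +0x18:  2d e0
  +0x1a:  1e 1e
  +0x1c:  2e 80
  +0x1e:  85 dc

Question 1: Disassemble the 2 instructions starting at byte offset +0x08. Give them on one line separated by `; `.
jnz #-8; dec r7

off 0x08: read 77 f8 as big → 0x77f8
  opcode bits[15:10]=0x1d: jnz/J
  imm@[9:0]=0x3f8 (s10→-8) ⇒ #-8
off 0x0a: read a9 c0 as big → 0xa9c0
  opcode bits[15:10]=0x2a: dec/R
  rd@[9:6]=0x7 ⇒ r7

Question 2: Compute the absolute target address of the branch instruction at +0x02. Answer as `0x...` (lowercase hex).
off 0x02: read 74 04 as big → 0x7404
  op=0x7404>>10=0x1d ⇒ jnz (J)
  imm@[9:0]=0x4 ⇒ #4
  target = base 0x51b2 + off 0x02 + 2 + imm 4 = 0x51ba

0x51ba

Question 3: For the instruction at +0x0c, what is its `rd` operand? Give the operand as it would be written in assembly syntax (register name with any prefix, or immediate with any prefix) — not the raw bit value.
r5

[0c] 31 40 → 0x3140
  top 6b → 0xc → pop [R]
  rd@[9:6]=0x5 ⇒ r5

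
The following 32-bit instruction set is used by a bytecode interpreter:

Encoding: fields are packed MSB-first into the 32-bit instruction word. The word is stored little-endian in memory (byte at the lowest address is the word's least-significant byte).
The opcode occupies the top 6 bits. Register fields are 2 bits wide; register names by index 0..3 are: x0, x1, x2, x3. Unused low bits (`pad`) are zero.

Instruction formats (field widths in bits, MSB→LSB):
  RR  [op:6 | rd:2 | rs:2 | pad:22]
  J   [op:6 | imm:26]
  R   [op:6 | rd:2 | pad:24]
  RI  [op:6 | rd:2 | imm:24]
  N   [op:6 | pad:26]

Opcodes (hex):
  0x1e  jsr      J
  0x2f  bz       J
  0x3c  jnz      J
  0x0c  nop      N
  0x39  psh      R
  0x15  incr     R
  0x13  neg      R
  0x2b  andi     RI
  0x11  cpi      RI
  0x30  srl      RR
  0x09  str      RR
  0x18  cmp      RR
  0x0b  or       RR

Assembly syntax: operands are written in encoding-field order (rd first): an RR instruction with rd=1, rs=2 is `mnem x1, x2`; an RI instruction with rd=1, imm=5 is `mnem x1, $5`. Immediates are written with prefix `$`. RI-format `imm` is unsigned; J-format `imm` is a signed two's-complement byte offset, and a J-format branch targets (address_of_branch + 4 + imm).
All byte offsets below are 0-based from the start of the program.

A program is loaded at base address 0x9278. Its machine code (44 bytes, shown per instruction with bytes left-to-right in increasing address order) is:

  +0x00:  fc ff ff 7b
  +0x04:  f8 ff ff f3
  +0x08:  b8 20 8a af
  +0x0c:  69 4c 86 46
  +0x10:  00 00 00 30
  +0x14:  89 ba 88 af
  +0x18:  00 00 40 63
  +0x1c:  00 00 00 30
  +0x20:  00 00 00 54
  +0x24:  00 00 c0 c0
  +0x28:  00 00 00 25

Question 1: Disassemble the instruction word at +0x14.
[14] 89 ba 88 af → 0xaf88ba89
  opcode bits[31:26]=0x2b: andi/RI
  [25:24] rd=3 = x3
  [23:0] imm=8960649 = $8960649

andi x3, $8960649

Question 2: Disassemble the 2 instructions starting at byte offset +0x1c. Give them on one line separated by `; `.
[1c] 00 00 00 30 → 0x30000000
  op=0x30000000>>26=0xc ⇒ nop (N)
[20] 00 00 00 54 → 0x54000000
  op=0x54000000>>26=0x15 ⇒ incr (R)
  rd@[25:24]=0x0 ⇒ x0

nop; incr x0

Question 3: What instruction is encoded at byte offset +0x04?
jnz $-8

[04] f8 ff ff f3 → 0xf3fffff8
  op=0xf3fffff8>>26=0x3c ⇒ jnz (J)
  imm@[25:0]=0x3fffff8 (s26→-8) ⇒ $-8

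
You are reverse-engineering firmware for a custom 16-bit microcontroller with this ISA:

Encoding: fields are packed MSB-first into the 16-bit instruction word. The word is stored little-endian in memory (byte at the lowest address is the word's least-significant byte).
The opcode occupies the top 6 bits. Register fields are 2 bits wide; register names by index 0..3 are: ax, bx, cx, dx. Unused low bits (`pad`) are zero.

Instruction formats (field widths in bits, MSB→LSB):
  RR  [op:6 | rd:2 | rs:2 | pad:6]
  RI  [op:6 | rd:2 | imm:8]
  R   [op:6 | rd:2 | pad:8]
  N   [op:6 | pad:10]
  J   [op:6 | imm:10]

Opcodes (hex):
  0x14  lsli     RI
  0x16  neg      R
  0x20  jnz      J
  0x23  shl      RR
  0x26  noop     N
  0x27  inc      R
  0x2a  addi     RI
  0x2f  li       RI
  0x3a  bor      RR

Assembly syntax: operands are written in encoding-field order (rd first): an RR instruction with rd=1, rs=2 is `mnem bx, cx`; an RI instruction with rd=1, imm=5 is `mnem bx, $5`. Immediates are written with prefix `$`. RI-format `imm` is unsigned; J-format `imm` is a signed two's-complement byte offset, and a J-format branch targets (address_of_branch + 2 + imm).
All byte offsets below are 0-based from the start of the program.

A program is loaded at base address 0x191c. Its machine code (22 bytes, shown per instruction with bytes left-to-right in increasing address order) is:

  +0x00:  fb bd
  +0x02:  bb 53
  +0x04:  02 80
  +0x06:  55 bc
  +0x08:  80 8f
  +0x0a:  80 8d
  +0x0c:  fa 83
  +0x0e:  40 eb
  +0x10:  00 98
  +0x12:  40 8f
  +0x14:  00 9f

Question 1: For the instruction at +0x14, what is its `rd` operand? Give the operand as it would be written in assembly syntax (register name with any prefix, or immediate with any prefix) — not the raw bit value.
@+14  little-endian(00 9f) = 0x9f00
  top 6b → 0x27 → inc [R]
  rd@[9:8]=0x3 ⇒ dx

dx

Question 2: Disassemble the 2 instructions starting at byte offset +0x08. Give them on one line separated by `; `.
+0x08: 80 8f ⇒ word 0x8f80 (little)
  opcode bits[15:10]=0x23: shl/RR
  [9:8] rd=3 = dx
  [7:6] rs=2 = cx
+0x0a: 80 8d ⇒ word 0x8d80 (little)
  opcode bits[15:10]=0x23: shl/RR
  [9:8] rd=1 = bx
  [7:6] rs=2 = cx

shl dx, cx; shl bx, cx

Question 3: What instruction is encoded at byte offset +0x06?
li ax, $85

[06] 55 bc → 0xbc55
  top 6b → 0x2f → li [RI]
  [9:8] rd=0 = ax
  [7:0] imm=85 = $85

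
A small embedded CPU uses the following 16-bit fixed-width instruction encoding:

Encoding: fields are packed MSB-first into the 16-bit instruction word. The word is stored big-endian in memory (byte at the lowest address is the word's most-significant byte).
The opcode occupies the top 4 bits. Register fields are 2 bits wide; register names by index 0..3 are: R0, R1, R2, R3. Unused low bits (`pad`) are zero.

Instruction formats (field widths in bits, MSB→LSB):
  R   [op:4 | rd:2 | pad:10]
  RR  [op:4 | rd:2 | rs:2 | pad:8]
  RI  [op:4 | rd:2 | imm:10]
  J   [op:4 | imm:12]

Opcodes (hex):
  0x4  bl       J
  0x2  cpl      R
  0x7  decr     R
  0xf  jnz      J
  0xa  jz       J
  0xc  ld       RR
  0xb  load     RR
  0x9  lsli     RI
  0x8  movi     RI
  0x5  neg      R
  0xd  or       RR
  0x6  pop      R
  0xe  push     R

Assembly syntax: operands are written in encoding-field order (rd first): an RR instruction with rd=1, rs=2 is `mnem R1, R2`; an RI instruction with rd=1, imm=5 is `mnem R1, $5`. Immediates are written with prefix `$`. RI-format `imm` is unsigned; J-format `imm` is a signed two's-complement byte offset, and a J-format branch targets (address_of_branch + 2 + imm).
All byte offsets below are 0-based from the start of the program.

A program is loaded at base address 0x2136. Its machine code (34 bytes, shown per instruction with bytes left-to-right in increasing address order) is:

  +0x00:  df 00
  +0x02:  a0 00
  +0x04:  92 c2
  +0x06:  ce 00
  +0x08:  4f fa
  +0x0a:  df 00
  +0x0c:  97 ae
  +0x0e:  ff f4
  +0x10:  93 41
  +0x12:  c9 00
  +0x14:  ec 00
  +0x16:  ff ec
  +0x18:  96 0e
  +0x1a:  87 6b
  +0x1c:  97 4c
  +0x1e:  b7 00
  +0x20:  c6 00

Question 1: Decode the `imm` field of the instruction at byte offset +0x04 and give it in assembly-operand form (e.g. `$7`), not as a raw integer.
$706

[04] 92 c2 → 0x92c2
  opcode bits[15:12]=0x9: lsli/RI
  [11:10] rd=0 = R0
  [9:0] imm=706 = $706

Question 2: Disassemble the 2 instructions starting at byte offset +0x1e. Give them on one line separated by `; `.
@+1e  big-endian(b7 00) = 0xb700
  op=0xb700>>12=0xb ⇒ load (RR)
  rd@[11:10]=0x1 ⇒ R1
  rs@[9:8]=0x3 ⇒ R3
@+20  big-endian(c6 00) = 0xc600
  op=0xc600>>12=0xc ⇒ ld (RR)
  rd@[11:10]=0x1 ⇒ R1
  rs@[9:8]=0x2 ⇒ R2

load R1, R3; ld R1, R2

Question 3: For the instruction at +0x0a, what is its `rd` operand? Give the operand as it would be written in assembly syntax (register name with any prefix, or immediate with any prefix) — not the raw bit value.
off 0x0a: read df 00 as big → 0xdf00
  op=0xdf00>>12=0xd ⇒ or (RR)
  rd@[11:10]=0x3 ⇒ R3
  rs@[9:8]=0x3 ⇒ R3

R3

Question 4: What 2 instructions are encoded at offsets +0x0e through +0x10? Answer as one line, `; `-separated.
[0e] ff f4 → 0xfff4
  op=0xfff4>>12=0xf ⇒ jnz (J)
  [11:0] imm=4084 (s12→-12) = $-12
[10] 93 41 → 0x9341
  op=0x9341>>12=0x9 ⇒ lsli (RI)
  [11:10] rd=0 = R0
  [9:0] imm=833 = $833

jnz $-12; lsli R0, $833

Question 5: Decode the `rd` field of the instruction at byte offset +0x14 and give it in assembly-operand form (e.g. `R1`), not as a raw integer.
R3

+0x14: ec 00 ⇒ word 0xec00 (big)
  op=0xec00>>12=0xe ⇒ push (R)
  rd: (w>>10)&0x3=0x3 → R3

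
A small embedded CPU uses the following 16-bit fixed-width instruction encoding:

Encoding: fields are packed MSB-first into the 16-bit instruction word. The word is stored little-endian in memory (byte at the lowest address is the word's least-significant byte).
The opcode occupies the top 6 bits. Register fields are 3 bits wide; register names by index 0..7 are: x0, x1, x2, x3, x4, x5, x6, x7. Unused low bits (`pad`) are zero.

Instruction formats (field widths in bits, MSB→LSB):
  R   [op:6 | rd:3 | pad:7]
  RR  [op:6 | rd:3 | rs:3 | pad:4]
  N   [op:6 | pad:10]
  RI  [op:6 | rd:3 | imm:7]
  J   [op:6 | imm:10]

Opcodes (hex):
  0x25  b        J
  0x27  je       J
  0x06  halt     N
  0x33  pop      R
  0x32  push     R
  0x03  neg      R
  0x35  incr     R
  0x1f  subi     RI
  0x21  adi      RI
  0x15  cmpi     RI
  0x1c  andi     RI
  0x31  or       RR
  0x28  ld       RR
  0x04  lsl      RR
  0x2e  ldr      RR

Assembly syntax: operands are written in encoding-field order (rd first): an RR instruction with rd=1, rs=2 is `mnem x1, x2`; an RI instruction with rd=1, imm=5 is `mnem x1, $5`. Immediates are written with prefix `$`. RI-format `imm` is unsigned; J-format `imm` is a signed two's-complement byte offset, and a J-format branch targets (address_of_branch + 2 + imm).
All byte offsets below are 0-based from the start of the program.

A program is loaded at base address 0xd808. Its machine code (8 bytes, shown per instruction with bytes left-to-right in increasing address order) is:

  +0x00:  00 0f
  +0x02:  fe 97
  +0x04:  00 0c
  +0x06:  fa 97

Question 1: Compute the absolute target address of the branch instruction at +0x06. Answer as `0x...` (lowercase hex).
[06] fa 97 → 0x97fa
  opcode bits[15:10]=0x25: b/J
  imm@[9:0]=0x3fa (s10→-6) ⇒ $-6
  target = base 0xd808 + off 0x06 + 2 + imm -6 = 0xd80a

0xd80a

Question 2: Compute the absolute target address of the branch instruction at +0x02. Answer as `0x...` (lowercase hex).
off 0x02: read fe 97 as little → 0x97fe
  opcode bits[15:10]=0x25: b/J
  imm: (w>>0)&0x3ff=0x3fe (s10→-2) → $-2
  target = base 0xd808 + off 0x02 + 2 + imm -2 = 0xd80a

0xd80a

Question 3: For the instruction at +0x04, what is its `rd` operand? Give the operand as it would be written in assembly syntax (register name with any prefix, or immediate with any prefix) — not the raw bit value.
+0x04: 00 0c ⇒ word 0x0c00 (little)
  top 6b → 0x3 → neg [R]
  [9:7] rd=0 = x0

x0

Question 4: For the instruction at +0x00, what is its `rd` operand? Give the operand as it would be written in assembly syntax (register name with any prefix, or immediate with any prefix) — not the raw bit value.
off 0x00: read 00 0f as little → 0x0f00
  top 6b → 0x3 → neg [R]
  rd@[9:7]=0x6 ⇒ x6

x6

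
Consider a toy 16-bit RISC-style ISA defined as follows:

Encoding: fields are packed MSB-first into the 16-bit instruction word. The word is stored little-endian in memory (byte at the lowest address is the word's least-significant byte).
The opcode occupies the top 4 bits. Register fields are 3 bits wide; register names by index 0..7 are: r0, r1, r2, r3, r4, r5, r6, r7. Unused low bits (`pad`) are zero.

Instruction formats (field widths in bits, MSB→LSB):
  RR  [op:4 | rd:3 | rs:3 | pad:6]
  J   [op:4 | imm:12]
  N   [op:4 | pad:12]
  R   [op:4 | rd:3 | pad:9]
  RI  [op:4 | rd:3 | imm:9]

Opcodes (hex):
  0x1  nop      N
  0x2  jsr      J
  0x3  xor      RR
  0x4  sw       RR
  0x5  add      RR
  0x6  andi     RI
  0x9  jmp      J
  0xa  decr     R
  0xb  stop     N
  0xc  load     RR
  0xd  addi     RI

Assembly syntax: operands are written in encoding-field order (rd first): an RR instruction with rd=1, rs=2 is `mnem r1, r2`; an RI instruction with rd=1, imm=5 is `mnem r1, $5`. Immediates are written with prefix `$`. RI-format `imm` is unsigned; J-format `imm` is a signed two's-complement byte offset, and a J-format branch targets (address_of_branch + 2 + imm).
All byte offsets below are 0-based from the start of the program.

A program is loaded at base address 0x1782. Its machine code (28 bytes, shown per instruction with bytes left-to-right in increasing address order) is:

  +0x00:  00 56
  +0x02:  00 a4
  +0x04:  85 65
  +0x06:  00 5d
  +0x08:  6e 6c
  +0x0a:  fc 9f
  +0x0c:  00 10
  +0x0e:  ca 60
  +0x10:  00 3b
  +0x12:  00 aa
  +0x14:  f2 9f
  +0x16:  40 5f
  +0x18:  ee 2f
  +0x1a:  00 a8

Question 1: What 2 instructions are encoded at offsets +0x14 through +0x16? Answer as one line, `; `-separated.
jmp $-14; add r7, r5

+0x14: f2 9f ⇒ word 0x9ff2 (little)
  op=0x9ff2>>12=0x9 ⇒ jmp (J)
  imm@[11:0]=0xff2 (s12→-14) ⇒ $-14
+0x16: 40 5f ⇒ word 0x5f40 (little)
  op=0x5f40>>12=0x5 ⇒ add (RR)
  rd@[11:9]=0x7 ⇒ r7
  rs@[8:6]=0x5 ⇒ r5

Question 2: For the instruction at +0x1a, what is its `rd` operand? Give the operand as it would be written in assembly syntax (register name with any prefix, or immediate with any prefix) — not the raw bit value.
r4

+0x1a: 00 a8 ⇒ word 0xa800 (little)
  op=0xa800>>12=0xa ⇒ decr (R)
  [11:9] rd=4 = r4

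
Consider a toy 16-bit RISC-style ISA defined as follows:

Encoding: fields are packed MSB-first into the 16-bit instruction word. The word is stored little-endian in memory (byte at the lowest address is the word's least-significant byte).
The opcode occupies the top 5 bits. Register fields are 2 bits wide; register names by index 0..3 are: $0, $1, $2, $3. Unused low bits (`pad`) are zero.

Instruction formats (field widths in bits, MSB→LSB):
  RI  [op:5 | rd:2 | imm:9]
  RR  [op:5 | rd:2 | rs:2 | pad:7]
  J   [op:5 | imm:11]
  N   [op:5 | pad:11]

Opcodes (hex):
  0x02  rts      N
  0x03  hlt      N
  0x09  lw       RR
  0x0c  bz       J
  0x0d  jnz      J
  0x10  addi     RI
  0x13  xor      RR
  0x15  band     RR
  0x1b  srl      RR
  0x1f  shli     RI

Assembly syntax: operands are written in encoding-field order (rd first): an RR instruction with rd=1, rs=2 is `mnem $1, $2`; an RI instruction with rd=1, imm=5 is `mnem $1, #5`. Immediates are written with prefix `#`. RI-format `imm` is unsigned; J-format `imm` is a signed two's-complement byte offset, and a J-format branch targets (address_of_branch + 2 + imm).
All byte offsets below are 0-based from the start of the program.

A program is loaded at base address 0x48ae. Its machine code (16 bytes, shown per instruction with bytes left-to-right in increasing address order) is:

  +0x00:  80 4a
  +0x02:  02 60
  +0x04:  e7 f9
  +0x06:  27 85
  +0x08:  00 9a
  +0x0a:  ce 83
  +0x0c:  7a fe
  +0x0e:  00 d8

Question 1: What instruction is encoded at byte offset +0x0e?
srl $0, $0

@+0e  little-endian(00 d8) = 0xd800
  op=0xd800>>11=0x1b ⇒ srl (RR)
  rd: (w>>9)&0x3=0x0 → $0
  rs: (w>>7)&0x3=0x0 → $0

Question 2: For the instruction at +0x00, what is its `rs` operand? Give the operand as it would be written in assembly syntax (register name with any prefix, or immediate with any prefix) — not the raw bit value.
+0x00: 80 4a ⇒ word 0x4a80 (little)
  opcode bits[15:11]=0x9: lw/RR
  [10:9] rd=1 = $1
  [8:7] rs=1 = $1

$1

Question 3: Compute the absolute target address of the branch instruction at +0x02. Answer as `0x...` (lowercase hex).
@+02  little-endian(02 60) = 0x6002
  op=0x6002>>11=0xc ⇒ bz (J)
  imm: (w>>0)&0x7ff=0x2 → #2
  target = base 0x48ae + off 0x02 + 2 + imm 2 = 0x48b4

0x48b4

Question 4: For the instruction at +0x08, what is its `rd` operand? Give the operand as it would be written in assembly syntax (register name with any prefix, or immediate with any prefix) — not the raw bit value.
$1

+0x08: 00 9a ⇒ word 0x9a00 (little)
  op=0x9a00>>11=0x13 ⇒ xor (RR)
  rd: (w>>9)&0x3=0x1 → $1
  rs: (w>>7)&0x3=0x0 → $0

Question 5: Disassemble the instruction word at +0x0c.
shli $3, #122

off 0x0c: read 7a fe as little → 0xfe7a
  top 5b → 0x1f → shli [RI]
  [10:9] rd=3 = $3
  [8:0] imm=122 = #122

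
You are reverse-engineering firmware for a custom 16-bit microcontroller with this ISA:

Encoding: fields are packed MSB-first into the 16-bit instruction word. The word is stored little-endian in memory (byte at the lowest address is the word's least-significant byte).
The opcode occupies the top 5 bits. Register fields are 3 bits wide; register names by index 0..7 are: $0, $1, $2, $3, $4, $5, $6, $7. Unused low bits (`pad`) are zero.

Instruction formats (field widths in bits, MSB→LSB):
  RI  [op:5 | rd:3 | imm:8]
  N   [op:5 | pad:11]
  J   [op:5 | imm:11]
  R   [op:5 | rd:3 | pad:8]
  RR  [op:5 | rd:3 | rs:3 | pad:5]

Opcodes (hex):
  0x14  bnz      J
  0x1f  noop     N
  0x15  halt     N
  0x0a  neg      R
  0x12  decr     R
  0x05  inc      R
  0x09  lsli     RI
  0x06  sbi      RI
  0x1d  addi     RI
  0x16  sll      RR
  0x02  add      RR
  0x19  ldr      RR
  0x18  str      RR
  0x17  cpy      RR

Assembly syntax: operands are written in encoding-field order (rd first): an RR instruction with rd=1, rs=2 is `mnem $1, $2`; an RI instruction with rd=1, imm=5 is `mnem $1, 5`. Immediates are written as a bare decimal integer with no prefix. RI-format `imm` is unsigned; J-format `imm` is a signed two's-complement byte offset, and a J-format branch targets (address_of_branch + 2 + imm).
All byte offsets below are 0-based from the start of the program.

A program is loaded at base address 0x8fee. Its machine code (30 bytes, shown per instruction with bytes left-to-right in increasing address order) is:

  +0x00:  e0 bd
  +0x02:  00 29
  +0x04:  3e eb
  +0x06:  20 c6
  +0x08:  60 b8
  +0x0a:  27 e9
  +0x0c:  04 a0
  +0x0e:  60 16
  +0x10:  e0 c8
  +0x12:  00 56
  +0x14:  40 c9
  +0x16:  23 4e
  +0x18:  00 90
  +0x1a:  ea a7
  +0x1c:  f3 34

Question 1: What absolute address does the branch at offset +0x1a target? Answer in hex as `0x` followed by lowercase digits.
0x8ff4

[1a] ea a7 → 0xa7ea
  opcode bits[15:11]=0x14: bnz/J
  imm@[10:0]=0x7ea (s11→-22) ⇒ -22
  target = base 0x8fee + off 0x1a + 2 + imm -22 = 0x8ff4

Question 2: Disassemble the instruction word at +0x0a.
addi $1, 39

[0a] 27 e9 → 0xe927
  opcode bits[15:11]=0x1d: addi/RI
  [10:8] rd=1 = $1
  [7:0] imm=39 = 39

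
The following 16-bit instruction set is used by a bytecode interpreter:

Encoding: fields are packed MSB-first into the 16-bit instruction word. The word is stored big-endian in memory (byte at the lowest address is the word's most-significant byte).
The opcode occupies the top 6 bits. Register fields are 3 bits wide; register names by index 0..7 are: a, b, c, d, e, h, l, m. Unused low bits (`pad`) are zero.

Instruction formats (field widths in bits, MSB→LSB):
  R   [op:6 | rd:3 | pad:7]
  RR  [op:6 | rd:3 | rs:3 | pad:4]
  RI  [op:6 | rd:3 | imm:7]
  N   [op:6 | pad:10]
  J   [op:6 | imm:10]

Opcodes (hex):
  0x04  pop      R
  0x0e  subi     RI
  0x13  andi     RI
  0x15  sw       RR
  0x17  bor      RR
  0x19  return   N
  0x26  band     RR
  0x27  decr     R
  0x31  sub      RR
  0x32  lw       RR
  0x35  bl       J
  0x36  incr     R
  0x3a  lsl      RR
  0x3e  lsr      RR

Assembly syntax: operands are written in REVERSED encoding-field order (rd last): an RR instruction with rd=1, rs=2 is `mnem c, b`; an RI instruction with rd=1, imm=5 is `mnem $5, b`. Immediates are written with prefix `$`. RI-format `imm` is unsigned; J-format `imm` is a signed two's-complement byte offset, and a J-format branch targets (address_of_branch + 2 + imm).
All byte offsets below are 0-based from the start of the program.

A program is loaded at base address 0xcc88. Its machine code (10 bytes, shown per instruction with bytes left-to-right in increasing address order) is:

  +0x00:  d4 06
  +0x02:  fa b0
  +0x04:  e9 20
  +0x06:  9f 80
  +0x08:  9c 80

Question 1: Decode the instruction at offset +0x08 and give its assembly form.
+0x08: 9c 80 ⇒ word 0x9c80 (big)
  op=0x9c80>>10=0x27 ⇒ decr (R)
  [9:7] rd=1 = b

decr b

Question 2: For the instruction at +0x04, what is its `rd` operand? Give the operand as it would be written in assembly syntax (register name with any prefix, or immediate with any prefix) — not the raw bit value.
+0x04: e9 20 ⇒ word 0xe920 (big)
  op=0xe920>>10=0x3a ⇒ lsl (RR)
  rd: (w>>7)&0x7=0x2 → c
  rs: (w>>4)&0x7=0x2 → c

c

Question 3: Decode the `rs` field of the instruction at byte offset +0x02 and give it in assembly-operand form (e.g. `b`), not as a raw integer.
d

@+02  big-endian(fa b0) = 0xfab0
  op=0xfab0>>10=0x3e ⇒ lsr (RR)
  [9:7] rd=5 = h
  [6:4] rs=3 = d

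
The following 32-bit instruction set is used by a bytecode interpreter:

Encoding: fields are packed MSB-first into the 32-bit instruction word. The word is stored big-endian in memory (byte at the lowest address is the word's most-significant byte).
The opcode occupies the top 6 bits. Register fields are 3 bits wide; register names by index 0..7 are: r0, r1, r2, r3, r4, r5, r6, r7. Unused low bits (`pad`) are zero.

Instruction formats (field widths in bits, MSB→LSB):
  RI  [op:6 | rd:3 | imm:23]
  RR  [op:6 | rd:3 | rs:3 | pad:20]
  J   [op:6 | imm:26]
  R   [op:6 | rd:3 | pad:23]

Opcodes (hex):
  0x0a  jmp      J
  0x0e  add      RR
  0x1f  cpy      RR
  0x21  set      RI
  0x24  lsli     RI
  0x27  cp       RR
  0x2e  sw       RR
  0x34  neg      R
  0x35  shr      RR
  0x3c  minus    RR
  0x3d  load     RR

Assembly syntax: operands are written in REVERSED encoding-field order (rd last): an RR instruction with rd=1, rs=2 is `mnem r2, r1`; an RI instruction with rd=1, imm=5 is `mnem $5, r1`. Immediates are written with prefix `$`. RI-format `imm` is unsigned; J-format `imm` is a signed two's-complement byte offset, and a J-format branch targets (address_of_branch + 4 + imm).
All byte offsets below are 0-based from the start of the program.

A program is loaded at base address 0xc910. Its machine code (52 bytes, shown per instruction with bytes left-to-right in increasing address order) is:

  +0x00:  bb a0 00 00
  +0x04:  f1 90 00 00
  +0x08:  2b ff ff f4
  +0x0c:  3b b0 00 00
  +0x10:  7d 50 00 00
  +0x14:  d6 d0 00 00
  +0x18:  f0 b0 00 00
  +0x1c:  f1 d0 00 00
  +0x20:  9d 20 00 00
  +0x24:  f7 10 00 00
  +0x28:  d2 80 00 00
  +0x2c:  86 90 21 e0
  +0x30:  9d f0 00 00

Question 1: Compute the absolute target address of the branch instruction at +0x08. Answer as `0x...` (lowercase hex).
off 0x08: read 2b ff ff f4 as big → 0x2bfffff4
  top 6b → 0xa → jmp [J]
  imm: (w>>0)&0x3ffffff=0x3fffff4 (s26→-12) → $-12
  target = base 0xc910 + off 0x08 + 4 + imm -12 = 0xc910

0xc910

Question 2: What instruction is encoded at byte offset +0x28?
neg r5

@+28  big-endian(d2 80 00 00) = 0xd2800000
  op=0xd2800000>>26=0x34 ⇒ neg (R)
  rd: (w>>23)&0x7=0x5 → r5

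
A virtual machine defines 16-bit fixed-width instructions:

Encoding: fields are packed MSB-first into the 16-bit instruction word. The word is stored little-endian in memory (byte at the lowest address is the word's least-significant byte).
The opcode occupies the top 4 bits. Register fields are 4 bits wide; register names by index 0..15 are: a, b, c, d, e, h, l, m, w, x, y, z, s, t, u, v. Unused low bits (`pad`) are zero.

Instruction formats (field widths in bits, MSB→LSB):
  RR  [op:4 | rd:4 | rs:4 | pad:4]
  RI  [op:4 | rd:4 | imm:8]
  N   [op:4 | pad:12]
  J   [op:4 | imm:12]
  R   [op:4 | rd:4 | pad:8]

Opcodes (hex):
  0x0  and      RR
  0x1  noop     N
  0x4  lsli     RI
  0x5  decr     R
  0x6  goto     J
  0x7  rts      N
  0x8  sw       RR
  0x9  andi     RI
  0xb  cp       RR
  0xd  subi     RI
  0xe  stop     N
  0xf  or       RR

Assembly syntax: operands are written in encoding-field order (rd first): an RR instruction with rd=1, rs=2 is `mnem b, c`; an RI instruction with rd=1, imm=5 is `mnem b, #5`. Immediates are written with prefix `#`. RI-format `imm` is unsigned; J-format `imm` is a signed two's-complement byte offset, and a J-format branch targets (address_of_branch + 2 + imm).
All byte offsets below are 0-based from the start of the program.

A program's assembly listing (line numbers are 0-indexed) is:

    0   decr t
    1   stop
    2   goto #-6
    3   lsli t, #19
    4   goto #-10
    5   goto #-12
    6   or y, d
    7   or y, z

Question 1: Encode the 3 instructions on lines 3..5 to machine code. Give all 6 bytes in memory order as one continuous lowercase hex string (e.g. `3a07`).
line 3 (lsli): pack op=0x4:4|rd=13:4|imm=19:8 = 0x4d13; little→ 13 4d
line 4 (goto): pack op=0x6:4|imm=-10:12 = 0x6ff6; little→ f6 6f
line 5 (goto): pack op=0x6:4|imm=-12:12 = 0x6ff4; little→ f4 6f

134df66ff46f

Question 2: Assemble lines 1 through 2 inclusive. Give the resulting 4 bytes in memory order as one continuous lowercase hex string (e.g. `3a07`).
00e0fa6f

L1: stop op=0xe:4|pad=0:12 ⇒ 0xe000 ⇒ little 00 e0
L2: goto op=0x6:4|imm=-6:12 ⇒ 0x6ffa ⇒ little fa 6f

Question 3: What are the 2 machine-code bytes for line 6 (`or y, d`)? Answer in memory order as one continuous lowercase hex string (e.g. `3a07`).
L6: or op=0xf:4|rd=10:4|rs=3:4|pad=0:4 ⇒ 0xfa30 ⇒ little 30 fa

30fa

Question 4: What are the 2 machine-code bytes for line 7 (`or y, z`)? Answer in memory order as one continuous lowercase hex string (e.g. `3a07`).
b0fa

7. or fields op=0xf:4|rd=10:4|rs=11:4|pad=0:4 → word fab0h → b0 fa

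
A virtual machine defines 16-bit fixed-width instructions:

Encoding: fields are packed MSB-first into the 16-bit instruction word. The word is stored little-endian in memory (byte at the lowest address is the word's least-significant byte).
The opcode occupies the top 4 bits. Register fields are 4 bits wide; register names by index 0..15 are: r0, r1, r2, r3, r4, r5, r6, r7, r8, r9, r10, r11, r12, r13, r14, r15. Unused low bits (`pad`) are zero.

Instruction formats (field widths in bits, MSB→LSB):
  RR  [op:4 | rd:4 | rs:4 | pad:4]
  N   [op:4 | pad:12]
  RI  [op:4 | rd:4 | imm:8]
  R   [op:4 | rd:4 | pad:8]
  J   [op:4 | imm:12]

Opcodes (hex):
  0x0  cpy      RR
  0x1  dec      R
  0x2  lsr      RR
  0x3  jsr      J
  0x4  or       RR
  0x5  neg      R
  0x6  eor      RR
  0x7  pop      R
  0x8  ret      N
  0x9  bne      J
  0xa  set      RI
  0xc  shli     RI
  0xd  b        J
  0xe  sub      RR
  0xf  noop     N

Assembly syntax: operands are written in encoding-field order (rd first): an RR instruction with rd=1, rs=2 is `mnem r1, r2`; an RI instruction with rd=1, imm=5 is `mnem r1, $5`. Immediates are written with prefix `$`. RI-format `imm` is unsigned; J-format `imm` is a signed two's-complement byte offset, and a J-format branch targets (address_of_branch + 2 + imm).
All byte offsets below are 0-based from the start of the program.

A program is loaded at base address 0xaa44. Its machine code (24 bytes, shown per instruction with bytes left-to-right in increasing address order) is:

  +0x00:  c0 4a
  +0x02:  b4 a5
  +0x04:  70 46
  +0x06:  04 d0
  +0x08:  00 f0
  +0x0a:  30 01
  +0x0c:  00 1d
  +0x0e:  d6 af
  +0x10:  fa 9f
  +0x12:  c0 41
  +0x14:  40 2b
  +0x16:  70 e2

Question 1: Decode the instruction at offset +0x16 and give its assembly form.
+0x16: 70 e2 ⇒ word 0xe270 (little)
  top 4b → 0xe → sub [RR]
  rd: (w>>8)&0xf=0x2 → r2
  rs: (w>>4)&0xf=0x7 → r7

sub r2, r7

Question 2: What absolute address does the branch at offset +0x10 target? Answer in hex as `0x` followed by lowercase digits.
@+10  little-endian(fa 9f) = 0x9ffa
  opcode bits[15:12]=0x9: bne/J
  [11:0] imm=4090 (s12→-6) = $-6
  target = base 0xaa44 + off 0x10 + 2 + imm -6 = 0xaa50

0xaa50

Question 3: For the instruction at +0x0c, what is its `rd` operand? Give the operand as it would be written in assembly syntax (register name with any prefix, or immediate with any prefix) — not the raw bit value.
+0x0c: 00 1d ⇒ word 0x1d00 (little)
  top 4b → 0x1 → dec [R]
  [11:8] rd=13 = r13

r13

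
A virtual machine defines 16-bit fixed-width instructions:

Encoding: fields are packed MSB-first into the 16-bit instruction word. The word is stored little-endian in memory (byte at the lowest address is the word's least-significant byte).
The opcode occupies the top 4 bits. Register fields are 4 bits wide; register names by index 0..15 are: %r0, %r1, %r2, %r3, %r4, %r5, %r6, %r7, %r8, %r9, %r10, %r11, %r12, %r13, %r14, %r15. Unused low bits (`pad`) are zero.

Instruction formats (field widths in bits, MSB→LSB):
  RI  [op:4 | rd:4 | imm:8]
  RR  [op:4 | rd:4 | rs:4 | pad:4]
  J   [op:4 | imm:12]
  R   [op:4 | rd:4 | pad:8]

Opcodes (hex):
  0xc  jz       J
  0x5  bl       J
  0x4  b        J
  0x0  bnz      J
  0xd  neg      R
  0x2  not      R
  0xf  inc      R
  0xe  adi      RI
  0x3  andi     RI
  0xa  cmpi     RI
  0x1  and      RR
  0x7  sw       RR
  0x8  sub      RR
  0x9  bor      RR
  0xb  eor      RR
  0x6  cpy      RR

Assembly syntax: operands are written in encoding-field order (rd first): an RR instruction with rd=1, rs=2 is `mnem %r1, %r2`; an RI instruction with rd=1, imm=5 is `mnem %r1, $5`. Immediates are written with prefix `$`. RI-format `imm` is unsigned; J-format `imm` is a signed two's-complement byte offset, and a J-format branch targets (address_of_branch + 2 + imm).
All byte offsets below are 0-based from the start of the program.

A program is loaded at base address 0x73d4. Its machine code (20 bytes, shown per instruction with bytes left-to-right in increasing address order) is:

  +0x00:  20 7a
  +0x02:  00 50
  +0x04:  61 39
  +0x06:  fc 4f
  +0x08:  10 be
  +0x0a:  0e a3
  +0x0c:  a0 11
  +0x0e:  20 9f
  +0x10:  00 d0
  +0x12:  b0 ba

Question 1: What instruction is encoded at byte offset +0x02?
[02] 00 50 → 0x5000
  opcode bits[15:12]=0x5: bl/J
  imm: (w>>0)&0xfff=0x0 → $0

bl $0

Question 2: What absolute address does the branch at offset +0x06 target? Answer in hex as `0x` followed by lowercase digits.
0x73d8

[06] fc 4f → 0x4ffc
  top 4b → 0x4 → b [J]
  [11:0] imm=4092 (s12→-4) = $-4
  target = base 0x73d4 + off 0x06 + 2 + imm -4 = 0x73d8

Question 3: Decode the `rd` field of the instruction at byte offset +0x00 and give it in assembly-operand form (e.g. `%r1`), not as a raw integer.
off 0x00: read 20 7a as little → 0x7a20
  top 4b → 0x7 → sw [RR]
  rd: (w>>8)&0xf=0xa → %r10
  rs: (w>>4)&0xf=0x2 → %r2

%r10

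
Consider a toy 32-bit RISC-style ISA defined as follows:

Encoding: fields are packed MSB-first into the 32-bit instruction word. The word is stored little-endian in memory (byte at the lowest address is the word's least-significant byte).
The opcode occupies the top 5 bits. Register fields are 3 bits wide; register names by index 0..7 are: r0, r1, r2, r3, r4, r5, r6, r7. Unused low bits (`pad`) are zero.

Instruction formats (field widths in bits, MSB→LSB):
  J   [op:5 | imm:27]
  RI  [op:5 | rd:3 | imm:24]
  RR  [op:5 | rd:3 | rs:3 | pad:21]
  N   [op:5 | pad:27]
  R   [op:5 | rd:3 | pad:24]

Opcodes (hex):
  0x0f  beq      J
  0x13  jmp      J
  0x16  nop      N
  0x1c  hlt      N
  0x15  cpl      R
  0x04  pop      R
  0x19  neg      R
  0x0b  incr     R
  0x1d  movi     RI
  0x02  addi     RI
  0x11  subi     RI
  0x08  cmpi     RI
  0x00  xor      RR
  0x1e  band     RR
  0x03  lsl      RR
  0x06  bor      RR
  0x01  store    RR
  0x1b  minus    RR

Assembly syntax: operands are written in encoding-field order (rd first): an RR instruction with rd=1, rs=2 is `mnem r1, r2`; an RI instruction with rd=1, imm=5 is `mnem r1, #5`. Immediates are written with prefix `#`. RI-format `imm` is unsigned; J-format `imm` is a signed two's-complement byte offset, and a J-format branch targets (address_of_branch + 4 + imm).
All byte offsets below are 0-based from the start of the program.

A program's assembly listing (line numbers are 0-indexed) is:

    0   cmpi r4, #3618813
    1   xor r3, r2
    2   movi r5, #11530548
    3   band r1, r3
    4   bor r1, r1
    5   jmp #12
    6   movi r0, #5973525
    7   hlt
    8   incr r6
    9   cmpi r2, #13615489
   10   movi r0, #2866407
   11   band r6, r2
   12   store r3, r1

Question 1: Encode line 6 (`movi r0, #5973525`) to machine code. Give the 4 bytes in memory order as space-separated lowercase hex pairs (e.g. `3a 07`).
L6: movi op=0x1d:5|rd=0:3|imm=5973525:24 ⇒ 0xe85b2615 ⇒ little 15 26 5b e8

15 26 5b e8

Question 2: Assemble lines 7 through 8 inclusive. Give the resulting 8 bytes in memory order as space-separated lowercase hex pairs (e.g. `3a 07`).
L7: hlt op=0x1c:5|pad=0:27 ⇒ 0xe0000000 ⇒ little 00 00 00 e0
L8: incr op=0xb:5|rd=6:3|pad=0:24 ⇒ 0x5e000000 ⇒ little 00 00 00 5e

00 00 00 e0 00 00 00 5e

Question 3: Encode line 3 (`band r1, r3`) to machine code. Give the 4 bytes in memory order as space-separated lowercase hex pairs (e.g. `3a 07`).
line 3 (band): pack op=0x1e:5|rd=1:3|rs=3:3|pad=0:21 = 0xf1600000; little→ 00 00 60 f1

00 00 60 f1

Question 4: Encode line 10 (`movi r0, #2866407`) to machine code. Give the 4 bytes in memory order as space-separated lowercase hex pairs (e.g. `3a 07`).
e7 bc 2b e8

line 10 (movi): pack op=0x1d:5|rd=0:3|imm=2866407:24 = 0xe82bbce7; little→ e7 bc 2b e8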